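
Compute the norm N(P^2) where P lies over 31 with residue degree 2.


N(P^a) = p^(a*f)
= 31^(2*2)
= 31^4
= 923521

923521


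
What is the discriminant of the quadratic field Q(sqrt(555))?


For K = Q(sqrt(d)) with d squarefree: disc(K) = d if d = 1 mod 4, and disc(K) = 4d if d = 2 or 3 mod 4.
Here d = 555, and d mod 4 = 3.
d = 3 mod 4, not 1 (O_K = Z[sqrt(d)]), so disc(K) = 4d = 4 * (555) = 2220

2220


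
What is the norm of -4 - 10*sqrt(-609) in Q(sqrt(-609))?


N(a + b*sqrt(d)) = a^2 - d*b^2
= (-4)^2 - (-609)*(-10)^2
= 16 + 60900
= 60916

60916


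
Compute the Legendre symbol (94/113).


p = 113 is prime, so compute (94/113) with the reciprocity algorithm (Jacobi-symbol steps: pull out 2s via (2/n), flip via reciprocity, reduce):
  pull out 2: (2/113) = +1  (since 113 mod 8 = 1)
  reciprocity: (47/113) -> +(113/47)
  reduce: (19/47)
  reciprocity: (19/47) -> -(47/19)
  reduce: (9/19)
  reciprocity: (9/19) -> +(19/9)
  reduce: (1/9)
  (1/9) = 1
Product of signs = -1
(94/113) = -1

-1


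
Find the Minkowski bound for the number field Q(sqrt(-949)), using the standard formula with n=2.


d = -949, d mod 4 = 3, so disc(K) = 4d = -3796; |disc(K)| = 3796
Imaginary quadratic field, so n = 2, s = r2 = 1, r1 = 0
M = (n!/n^n) * (4/pi)^s * sqrt(|disc(K)|) = (2!/2^2) * (4/pi)^1 * sqrt(3796)
= 0.5 * 1.273240 * 61.611687
= 39.2232

39.2232


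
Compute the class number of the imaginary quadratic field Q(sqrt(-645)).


K = Q(sqrt(-645)). d mod 4 = 3, so D = disc(K) = 4d = -2580
h(K) equals the number of primitive reduced positive-definite forms (a, b, c) = a*x^2 + b*x*y + c*y^2 with b^2 - 4ac = D,
where reduced means |b| <= a <= c, with b >= 0 whenever |b| = a or a = c, and primitive means gcd(a, b, c) = 1.
Reduced forces 3a^2 <= |D| = 2580, so 1 <= a <= 29; b must have the parity of D, and c = (b^2 - D)/(4a) must be an integer >= a.
Enumerate a = 1..29, b in [-a, a]:
  a=1: (1, 0, 645)  [1]
  a=2: (2, 2, 323)  [1]
  a=3: (3, 0, 215)  [1]
  a=4: none
  a=5: (5, 0, 129)  [1]
  a=6: (6, 6, 109)  [1]
  a=7..9: none
  a=10: (10, 10, 67)  [1]
  a=11: (11, -4, 59), (11, 4, 59)  [2]
  a=12..14: none
  a=15: (15, 0, 43)  [1]
  a=16: none
  a=17: (17, -2, 38), (17, 2, 38)  [2]
  a=18: none
  a=19: (19, -2, 34), (19, 2, 34)  [2]
  a=20..21: none
  a=22: (22, -18, 33), (22, 18, 33)  [2]
  a=23..28: none
  a=29: (29, 28, 29)  [1]
Total reduced forms: 1 + 1 + 1 + 1 + 1 + 1 + 2 + 1 + 2 + 2 + 2 + 1 = 16
h = 16

16


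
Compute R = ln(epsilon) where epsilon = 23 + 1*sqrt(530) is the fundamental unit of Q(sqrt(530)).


epsilon = 23 + 1*sqrt(530)
= 46.0217
R = ln(46.0217)
= 3.8291

3.8291


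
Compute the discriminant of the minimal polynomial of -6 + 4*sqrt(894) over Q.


The element -6 + 4*sqrt(894) has minimal polynomial:
x^2 + 12*x - 14268
Discriminant = (12)^2 - 4*(-14268)
= 144 + 57072
= 57216

57216


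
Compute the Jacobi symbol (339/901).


Compute (339/901) via quadratic reciprocity:
  reciprocity: (339/901) -> +(901/339)
  reduce: (223/339)
  reciprocity: (223/339) -> -(339/223)
  reduce: (116/223)
  pull out 2: (2/223) = +1  (since 223 mod 8 = 7)
  pull out 2: (2/223) = +1  (since 223 mod 8 = 7)
  reciprocity: (29/223) -> +(223/29)
  reduce: (20/29)
  pull out 2: (2/29) = -1  (since 29 mod 8 = 5)
  pull out 2: (2/29) = -1  (since 29 mod 8 = 5)
  reciprocity: (5/29) -> +(29/5)
  reduce: (4/5)
  pull out 2: (2/5) = -1  (since 5 mod 8 = 5)
  pull out 2: (2/5) = -1  (since 5 mod 8 = 5)
  (1/5) = 1
Product of signs = -1

-1


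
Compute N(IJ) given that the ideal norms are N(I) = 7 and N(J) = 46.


N(IJ) = N(I) * N(J)
= 7 * 46
= 322

322


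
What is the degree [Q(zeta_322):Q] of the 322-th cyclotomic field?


The degree equals Euler's totient phi(322).
322 = 2 * 7 * 23
phi(322) = 132

132


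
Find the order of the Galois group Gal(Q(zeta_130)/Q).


|Gal(Q(zeta_130)/Q)| = phi(130)
= 48

48


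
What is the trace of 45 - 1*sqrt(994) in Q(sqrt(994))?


Tr(a + b*sqrt(d)) = (a + b*sqrt(d)) + (a - b*sqrt(d)) = 2a
= 2 * (45)
= 90

90


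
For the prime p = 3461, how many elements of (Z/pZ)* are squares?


For prime p, the number of non-zero quadratic residues is (p-1)/2.
= (3461-1)/2
= 1730

1730


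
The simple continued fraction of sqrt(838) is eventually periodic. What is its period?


Run the CF algorithm for sqrt(838).
a_0 = floor(sqrt(838)) = 28; set m_0=0, q_0=1.
Recurrence: m' = q*a - m,  q' = (d - m'^2)/q,  a' = floor((a_0 + m')/q').
  step 1: m=28, q=54, a=1
  step 2: m=26, q=3, a=18
  step 3: m=28, q=18, a=3
  step 4: m=26, q=9, a=6
  step 5: m=28, q=6, a=9
  step 6: m=26, q=27, a=2
  step 7: m=28, q=2, a=28
  step 8: m=28, q=27, a=2
  step 9: m=26, q=6, a=9
  step 10: m=28, q=9, a=6
  step 11: m=26, q=18, a=3
  step 12: m=28, q=3, a=18
  step 13: m=26, q=54, a=1
  step 14: m=28, q=1, a=56
a_14 = 2*a_0 = 56, so the period closes here.
sqrt(838) = [28; 1, 18, 3, 6, 9, 2, 28, 2, 9, 6, 3, 18, 1, 56]
Period length = 14

14


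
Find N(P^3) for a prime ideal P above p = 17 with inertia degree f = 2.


N(P^a) = p^(a*f)
= 17^(3*2)
= 17^6
= 24137569

24137569


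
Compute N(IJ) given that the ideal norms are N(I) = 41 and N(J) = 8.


N(IJ) = N(I) * N(J)
= 41 * 8
= 328

328


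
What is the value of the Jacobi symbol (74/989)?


Compute (74/989) via quadratic reciprocity:
  pull out 2: (2/989) = -1  (since 989 mod 8 = 5)
  reciprocity: (37/989) -> +(989/37)
  reduce: (27/37)
  reciprocity: (27/37) -> +(37/27)
  reduce: (10/27)
  pull out 2: (2/27) = -1  (since 27 mod 8 = 3)
  reciprocity: (5/27) -> +(27/5)
  reduce: (2/5)
  pull out 2: (2/5) = -1  (since 5 mod 8 = 5)
  (1/5) = 1
Product of signs = -1

-1


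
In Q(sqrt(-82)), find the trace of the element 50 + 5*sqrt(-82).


Tr(a + b*sqrt(d)) = (a + b*sqrt(d)) + (a - b*sqrt(d)) = 2a
= 2 * (50)
= 100

100


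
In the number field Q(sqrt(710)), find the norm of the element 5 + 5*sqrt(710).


N(a + b*sqrt(d)) = a^2 - d*b^2
= (5)^2 - (710)*(5)^2
= 25 - 17750
= -17725

-17725


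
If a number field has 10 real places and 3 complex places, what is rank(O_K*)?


By Dirichlet's unit theorem:
rank = r1 + r2 - 1
= 10 + 3 - 1
= 12

12


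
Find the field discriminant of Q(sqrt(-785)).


For K = Q(sqrt(d)) with d squarefree: disc(K) = d if d = 1 mod 4, and disc(K) = 4d if d = 2 or 3 mod 4.
Here d = -785, and d mod 4 = 3.
d = 3 mod 4, not 1 (O_K = Z[sqrt(d)]), so disc(K) = 4d = 4 * (-785) = -3140

-3140


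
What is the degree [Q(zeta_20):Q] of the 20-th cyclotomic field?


The degree equals Euler's totient phi(20).
20 = 2^2 * 5
phi(20) = 8

8


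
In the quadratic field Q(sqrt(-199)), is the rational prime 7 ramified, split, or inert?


K = Q(sqrt(-199)). Since d mod 4 = 1, disc(K) = -199.
Check p | disc: -199 mod 7 = 4.
p does not divide disc. Compute Legendre symbol (d/p):
4^((7-1)/2) mod 7 = 1
(d/p) = 1, so p splits: (p) = P*P' with e=1, f=1, g=2.
Therefore p is split.

split


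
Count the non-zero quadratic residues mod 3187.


For prime p, the number of non-zero quadratic residues is (p-1)/2.
= (3187-1)/2
= 1593

1593


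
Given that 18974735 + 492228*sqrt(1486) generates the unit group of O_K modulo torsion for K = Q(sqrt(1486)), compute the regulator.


epsilon = 18974735 + 492228*sqrt(1486)
= 3.7949e+07
R = ln(3.7949e+07)
= 17.4518

17.4518


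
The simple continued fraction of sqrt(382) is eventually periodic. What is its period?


Run the CF algorithm for sqrt(382).
a_0 = floor(sqrt(382)) = 19; set m_0=0, q_0=1.
Recurrence: m' = q*a - m,  q' = (d - m'^2)/q,  a' = floor((a_0 + m')/q').
  step 1: m=19, q=21, a=1
  step 2: m=2, q=18, a=1
  step 3: m=16, q=7, a=5
  step 4: m=19, q=3, a=12
  step 5: m=17, q=31, a=1
  step 6: m=14, q=6, a=5
  step 7: m=16, q=21, a=1
  step 8: m=5, q=17, a=1
  step 9: m=12, q=14, a=2
  step 10: m=16, q=9, a=3
  step 11: m=11, q=29, a=1
  step 12: m=18, q=2, a=18
  step 13: m=18, q=29, a=1
  step 14: m=11, q=9, a=3
  step 15: m=16, q=14, a=2
  step 16: m=12, q=17, a=1
  step 17: m=5, q=21, a=1
  step 18: m=16, q=6, a=5
  step 19: m=14, q=31, a=1
  step 20: m=17, q=3, a=12
  step 21: m=19, q=7, a=5
  step 22: m=16, q=18, a=1
  step 23: m=2, q=21, a=1
  step 24: m=19, q=1, a=38
a_24 = 2*a_0 = 38, so the period closes here.
sqrt(382) = [19; 1, 1, 5, 12, 1, 5, 1, 1, 2, 3, 1, 18, 1, 3, 2, 1, 1, 5, 1, 12, 5, 1, 1, 38]
Period length = 24

24


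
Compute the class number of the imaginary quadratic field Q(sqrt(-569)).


K = Q(sqrt(-569)). d mod 4 = 3, so D = disc(K) = 4d = -2276
h(K) equals the number of primitive reduced positive-definite forms (a, b, c) = a*x^2 + b*x*y + c*y^2 with b^2 - 4ac = D,
where reduced means |b| <= a <= c, with b >= 0 whenever |b| = a or a = c, and primitive means gcd(a, b, c) = 1.
Reduced forces 3a^2 <= |D| = 2276, so 1 <= a <= 27; b must have the parity of D, and c = (b^2 - D)/(4a) must be an integer >= a.
Enumerate a = 1..27, b in [-a, a]:
  a=1: (1, 0, 569)  [1]
  a=2: (2, 2, 285)  [1]
  a=3: (3, -2, 190), (3, 2, 190)  [2]
  a=4: none
  a=5: (5, -2, 114), (5, 2, 114)  [2]
  a=6: (6, -2, 95), (6, 2, 95)  [2]
  a=7..8: none
  a=9: (9, -8, 65), (9, 8, 65)  [2]
  a=10: (10, -2, 57), (10, 2, 57)  [2]
  a=11: (11, -10, 54), (11, 10, 54)  [2]
  a=12: none
  a=13: (13, -8, 45), (13, 8, 45)  [2]
  a=14: none
  a=15: (15, -8, 39), (15, -2, 38), (15, 2, 38), (15, 8, 39)  [4]
  a=16: none
  a=17: (17, -6, 34), (17, 6, 34)  [2]
  a=18: (18, -10, 33), (18, 10, 33)  [2]
  a=19: (19, -2, 30), (19, 2, 30)  [2]
  a=20..21: none
  a=22: (22, -10, 27), (22, 10, 27)  [2]
  a=23: (23, -22, 30), (23, 22, 30)  [2]
  a=24: none
  a=25: (25, -18, 26), (25, 18, 26)  [2]
  a=26..27: none
Total reduced forms: 1 + 1 + 2 + 2 + 2 + 2 + 2 + 2 + 2 + 4 + 2 + 2 + 2 + 2 + 2 + 2 = 32
h = 32

32


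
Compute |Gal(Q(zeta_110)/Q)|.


|Gal(Q(zeta_110)/Q)| = phi(110)
= 40

40


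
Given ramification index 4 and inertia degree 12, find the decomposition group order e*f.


|D_P| = e * f
= 4 * 12
= 48

48


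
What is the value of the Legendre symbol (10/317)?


p = 317 is prime, so compute (10/317) with the reciprocity algorithm (Jacobi-symbol steps: pull out 2s via (2/n), flip via reciprocity, reduce):
  pull out 2: (2/317) = -1  (since 317 mod 8 = 5)
  reciprocity: (5/317) -> +(317/5)
  reduce: (2/5)
  pull out 2: (2/5) = -1  (since 5 mod 8 = 5)
  (1/5) = 1
Product of signs = 1
(10/317) = 1

1


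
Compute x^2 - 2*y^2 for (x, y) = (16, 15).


x^2 - d*y^2
= 16^2 - 2*15^2
= 256 - 450
= -194

-194


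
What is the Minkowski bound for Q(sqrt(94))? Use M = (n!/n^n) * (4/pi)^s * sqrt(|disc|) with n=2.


d = 94, d mod 4 = 2, so disc(K) = 4d = 376; |disc(K)| = 376
Real quadratic field, so n = 2, s = r2 = 0, r1 = 2
M = (n!/n^n) * (4/pi)^s * sqrt(|disc(K)|) = (2!/2^2) * (4/pi)^0 * sqrt(376)
= 0.5 * 1.000000 * 19.390719
= 9.6954

9.6954


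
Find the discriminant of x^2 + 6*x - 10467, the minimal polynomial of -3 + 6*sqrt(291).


The element -3 + 6*sqrt(291) has minimal polynomial:
x^2 + 6*x - 10467
Discriminant = (6)^2 - 4*(-10467)
= 36 + 41868
= 41904

41904


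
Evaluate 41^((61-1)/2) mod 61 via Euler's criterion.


p = 61 is prime and the exponent is (p-1)/2 = 30, so by Euler's criterion 41^30 = (41/61) = +1 or -1 mod 61.
Compute by square-and-multiply:
  30 = 16 + 8 + 4 + 2 (binary 11110)
  Repeated squaring mod 61: 41^1 = 41, 41^2 = 34, 41^4 = 58, 41^8 = 9, 41^16 = 20
  41^30 = 41^16 * 41^8 * 41^4 * 41^2 = 20 * 9 * 58 * 34 mod 61
    20 * 9 = 180 = 58 mod 61
    58 * 58 = 3364 = 9 mod 61
    9 * 34 = 306 = 1 mod 61
  41^30 = 1 mod 61
Result 1: 41 is a quadratic residue mod 61.
41^30 mod 61 = 1

1


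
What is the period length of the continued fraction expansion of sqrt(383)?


Run the CF algorithm for sqrt(383).
a_0 = floor(sqrt(383)) = 19; set m_0=0, q_0=1.
Recurrence: m' = q*a - m,  q' = (d - m'^2)/q,  a' = floor((a_0 + m')/q').
  step 1: m=19, q=22, a=1
  step 2: m=3, q=17, a=1
  step 3: m=14, q=11, a=3
  step 4: m=19, q=2, a=19
  step 5: m=19, q=11, a=3
  step 6: m=14, q=17, a=1
  step 7: m=3, q=22, a=1
  step 8: m=19, q=1, a=38
a_8 = 2*a_0 = 38, so the period closes here.
sqrt(383) = [19; 1, 1, 3, 19, 3, 1, 1, 38]
Period length = 8

8


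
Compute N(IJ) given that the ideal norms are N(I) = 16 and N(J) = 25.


N(IJ) = N(I) * N(J)
= 16 * 25
= 400

400


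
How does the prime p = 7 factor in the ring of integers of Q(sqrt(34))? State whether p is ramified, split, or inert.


K = Q(sqrt(34)). Since d mod 4 = 2, disc(K) = 136.
Check p | disc: 136 mod 7 = 3.
p does not divide disc. Compute Legendre symbol (d/p):
6^((7-1)/2) mod 7 = -1
(d/p) = -1, so p is inert: (p) stays prime with e=1, f=2, g=1.
Therefore p is inert.

inert


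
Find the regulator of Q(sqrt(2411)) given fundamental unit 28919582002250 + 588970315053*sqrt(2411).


epsilon = 28919582002250 + 588970315053*sqrt(2411)
= 5.7839e+13
R = ln(5.7839e+13)
= 31.6887

31.6887


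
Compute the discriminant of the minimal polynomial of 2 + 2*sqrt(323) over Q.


The element 2 + 2*sqrt(323) has minimal polynomial:
x^2 - 4*x - 1288
Discriminant = (-4)^2 - 4*(-1288)
= 16 + 5152
= 5168

5168


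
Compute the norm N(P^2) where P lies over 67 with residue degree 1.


N(P^a) = p^(a*f)
= 67^(2*1)
= 67^2
= 4489

4489


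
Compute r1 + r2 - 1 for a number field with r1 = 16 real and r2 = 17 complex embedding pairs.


By Dirichlet's unit theorem:
rank = r1 + r2 - 1
= 16 + 17 - 1
= 32

32


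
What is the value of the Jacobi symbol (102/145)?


Compute (102/145) via quadratic reciprocity:
  pull out 2: (2/145) = +1  (since 145 mod 8 = 1)
  reciprocity: (51/145) -> +(145/51)
  reduce: (43/51)
  reciprocity: (43/51) -> -(51/43)
  reduce: (8/43)
  pull out 2: (2/43) = -1  (since 43 mod 8 = 3)
  pull out 2: (2/43) = -1  (since 43 mod 8 = 3)
  pull out 2: (2/43) = -1  (since 43 mod 8 = 3)
  (1/43) = 1
Product of signs = 1

1


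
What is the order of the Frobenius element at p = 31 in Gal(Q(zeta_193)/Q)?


The Frobenius at p in Gal(Q(zeta_n)/Q) = (Z/nZ)* is the class of p, so its order is ord_193(31), the smallest k >= 1 with 31^k = 1 mod 193.
n = 193 = 193, phi(193) = 192; the order divides phi(n).
Divisors of 192: 1, 2, 3, 4, 6, 8, 12, 16, 24, 32, 48, 64, 96, 192
Repeated squaring mod 193: 31^1 = 31, 31^2 = 189, 31^4 = 16, 31^8 = 63, 31^16 = 109, 31^32 = 108, 31^64 = 84, 31^128 = 108
Test divisors in increasing order:
  k=1: 31^1 = 31 mod 193
  k=2: 31^2 = 189 mod 193
  k=3: 31^3 = 189 * 31 = 69 mod 193
  k=4: 31^4 = 16 mod 193
  k=6: 31^6 = 16 * 189 = 129 mod 193
  k=8: 31^8 = 63 mod 193
  k=12: 31^12 = 63 * 16 = 43 mod 193
  k=16: 31^16 = 109 mod 193
  k=24: 31^24 = 109 * 63 = 112 mod 193
  k=32: 31^32 = 108 mod 193
  k=48: 31^48 = 108 * 109 = 192 mod 193
  k=64: 31^64 = 84 mod 193
  k=96: 31^96 = 84 * 108 = 1 mod 193  <- first divisor giving 1
Order = 96

96


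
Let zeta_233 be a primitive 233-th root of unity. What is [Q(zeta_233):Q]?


The degree equals Euler's totient phi(233).
233 = 233
phi(233) = 232

232


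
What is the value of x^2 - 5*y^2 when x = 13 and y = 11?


x^2 - d*y^2
= 13^2 - 5*11^2
= 169 - 605
= -436

-436


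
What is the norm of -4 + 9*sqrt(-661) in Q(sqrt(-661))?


N(a + b*sqrt(d)) = a^2 - d*b^2
= (-4)^2 - (-661)*(9)^2
= 16 + 53541
= 53557

53557


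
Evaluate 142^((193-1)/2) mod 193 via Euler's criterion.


p = 193 is prime and the exponent is (p-1)/2 = 96, so by Euler's criterion 142^96 = (142/193) = +1 or -1 mod 193.
Compute by square-and-multiply:
  96 = 64 + 32 (binary 1100000)
  Repeated squaring mod 193: 142^1 = 142, 142^2 = 92, 142^4 = 165, 142^8 = 12, 142^16 = 144, 142^32 = 85, 142^64 = 84
  142^96 = 142^64 * 142^32 = 84 * 85 mod 193
    84 * 85 = 7140 = 192 mod 193
  142^96 = 192 mod 193
Result 192 = p - 1 = -1 mod 193: 142 is a quadratic non-residue mod 193. As a residue in [0, p-1] the value is 192.
142^96 mod 193 = 192

192


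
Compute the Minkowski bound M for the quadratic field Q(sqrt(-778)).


d = -778, d mod 4 = 2, so disc(K) = 4d = -3112; |disc(K)| = 3112
Imaginary quadratic field, so n = 2, s = r2 = 1, r1 = 0
M = (n!/n^n) * (4/pi)^s * sqrt(|disc(K)|) = (2!/2^2) * (4/pi)^1 * sqrt(3112)
= 0.5 * 1.273240 * 55.785303
= 35.5140

35.5140


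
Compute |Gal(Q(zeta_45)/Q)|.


|Gal(Q(zeta_45)/Q)| = phi(45)
= 24

24


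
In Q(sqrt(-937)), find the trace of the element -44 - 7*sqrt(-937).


Tr(a + b*sqrt(d)) = (a + b*sqrt(d)) + (a - b*sqrt(d)) = 2a
= 2 * (-44)
= -88

-88


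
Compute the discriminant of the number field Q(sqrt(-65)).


For K = Q(sqrt(d)) with d squarefree: disc(K) = d if d = 1 mod 4, and disc(K) = 4d if d = 2 or 3 mod 4.
Here d = -65, and d mod 4 = 3.
d = 3 mod 4, not 1 (O_K = Z[sqrt(d)]), so disc(K) = 4d = 4 * (-65) = -260

-260


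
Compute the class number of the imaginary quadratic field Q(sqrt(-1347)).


K = Q(sqrt(-1347)). d mod 4 = 1, so D = disc(K) = d = -1347
h(K) equals the number of primitive reduced positive-definite forms (a, b, c) = a*x^2 + b*x*y + c*y^2 with b^2 - 4ac = D,
where reduced means |b| <= a <= c, with b >= 0 whenever |b| = a or a = c, and primitive means gcd(a, b, c) = 1.
Reduced forces 3a^2 <= |D| = 1347, so 1 <= a <= 21; b must have the parity of D, and c = (b^2 - D)/(4a) must be an integer >= a.
Enumerate a = 1..21, b in [-a, a]:
  a=1: (1, 1, 337)  [1]
  a=2: none
  a=3: (3, 3, 113)  [1]
  a=4..6: none
  a=7: (7, -5, 49), (7, 5, 49)  [2]
  a=8..16: none
  a=17: (17, -9, 21), (17, 9, 21)  [2]
  a=18..21: none
Total reduced forms: 1 + 1 + 2 + 2 = 6
h = 6

6


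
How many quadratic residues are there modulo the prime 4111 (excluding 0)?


For prime p, the number of non-zero quadratic residues is (p-1)/2.
= (4111-1)/2
= 2055

2055


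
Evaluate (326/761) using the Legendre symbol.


p = 761 is prime, so compute (326/761) with the reciprocity algorithm (Jacobi-symbol steps: pull out 2s via (2/n), flip via reciprocity, reduce):
  pull out 2: (2/761) = +1  (since 761 mod 8 = 1)
  reciprocity: (163/761) -> +(761/163)
  reduce: (109/163)
  reciprocity: (109/163) -> +(163/109)
  reduce: (54/109)
  pull out 2: (2/109) = -1  (since 109 mod 8 = 5)
  reciprocity: (27/109) -> +(109/27)
  reduce: (1/27)
  (1/27) = 1
Product of signs = -1
(326/761) = -1

-1


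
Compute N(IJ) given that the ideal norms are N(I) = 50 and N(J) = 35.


N(IJ) = N(I) * N(J)
= 50 * 35
= 1750

1750


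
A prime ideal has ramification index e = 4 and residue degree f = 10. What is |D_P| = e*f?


|D_P| = e * f
= 4 * 10
= 40

40


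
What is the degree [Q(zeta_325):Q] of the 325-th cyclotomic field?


The degree equals Euler's totient phi(325).
325 = 5^2 * 13
phi(325) = 240

240


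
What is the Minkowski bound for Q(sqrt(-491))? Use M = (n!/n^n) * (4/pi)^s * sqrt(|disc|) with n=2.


d = -491, d mod 4 = 1, so disc(K) = d = -491; |disc(K)| = 491
Imaginary quadratic field, so n = 2, s = r2 = 1, r1 = 0
M = (n!/n^n) * (4/pi)^s * sqrt(|disc(K)|) = (2!/2^2) * (4/pi)^1 * sqrt(491)
= 0.5 * 1.273240 * 22.158520
= 14.1066

14.1066


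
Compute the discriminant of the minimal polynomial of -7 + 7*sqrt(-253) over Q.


The element -7 + 7*sqrt(-253) has minimal polynomial:
x^2 + 14*x + 12446
Discriminant = (14)^2 - 4*(12446)
= 196 - 49784
= -49588

-49588


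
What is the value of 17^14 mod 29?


p = 29 is prime and the exponent is (p-1)/2 = 14, so by Euler's criterion 17^14 = (17/29) = +1 or -1 mod 29.
Compute by square-and-multiply:
  14 = 8 + 4 + 2 (binary 1110)
  Repeated squaring mod 29: 17^1 = 17, 17^2 = 28, 17^4 = 1, 17^8 = 1
  17^14 = 17^8 * 17^4 * 17^2 = 1 * 1 * 28 mod 29
    1 * 1 = 1 = 1 mod 29
    1 * 28 = 28 = 28 mod 29
  17^14 = 28 mod 29
Result 28 = p - 1 = -1 mod 29: 17 is a quadratic non-residue mod 29. As a residue in [0, p-1] the value is 28.
17^14 mod 29 = 28

28


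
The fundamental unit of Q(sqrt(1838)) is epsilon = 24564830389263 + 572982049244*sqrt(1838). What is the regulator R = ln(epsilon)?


epsilon = 24564830389263 + 572982049244*sqrt(1838)
= 4.9130e+13
R = ln(4.9130e+13)
= 31.5255

31.5255


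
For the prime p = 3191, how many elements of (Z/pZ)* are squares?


For prime p, the number of non-zero quadratic residues is (p-1)/2.
= (3191-1)/2
= 1595

1595


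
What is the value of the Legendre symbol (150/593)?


p = 593 is prime, so compute (150/593) with the reciprocity algorithm (Jacobi-symbol steps: pull out 2s via (2/n), flip via reciprocity, reduce):
  pull out 2: (2/593) = +1  (since 593 mod 8 = 1)
  reciprocity: (75/593) -> +(593/75)
  reduce: (68/75)
  pull out 2: (2/75) = -1  (since 75 mod 8 = 3)
  pull out 2: (2/75) = -1  (since 75 mod 8 = 3)
  reciprocity: (17/75) -> +(75/17)
  reduce: (7/17)
  reciprocity: (7/17) -> +(17/7)
  reduce: (3/7)
  reciprocity: (3/7) -> -(7/3)
  reduce: (1/3)
  (1/3) = 1
Product of signs = -1
(150/593) = -1

-1


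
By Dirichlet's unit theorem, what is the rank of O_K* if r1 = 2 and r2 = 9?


By Dirichlet's unit theorem:
rank = r1 + r2 - 1
= 2 + 9 - 1
= 10

10


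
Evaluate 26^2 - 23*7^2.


x^2 - d*y^2
= 26^2 - 23*7^2
= 676 - 1127
= -451

-451


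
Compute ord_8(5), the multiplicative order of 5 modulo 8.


We want ord_8(5), the smallest k >= 1 with 5^k = 1 mod 8.
n = 8 = 2^3, phi(8) = 4; the order divides phi(n).
Divisors of 4: 1, 2, 4
Repeated squaring mod 8: 5^1 = 5, 5^2 = 1, 5^4 = 1
Test divisors in increasing order:
  k=1: 5^1 = 5 mod 8
  k=2: 5^2 = 1 mod 8  <- first divisor giving 1
Order = 2

2


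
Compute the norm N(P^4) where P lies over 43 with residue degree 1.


N(P^a) = p^(a*f)
= 43^(4*1)
= 43^4
= 3418801

3418801


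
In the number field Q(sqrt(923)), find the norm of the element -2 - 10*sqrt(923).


N(a + b*sqrt(d)) = a^2 - d*b^2
= (-2)^2 - (923)*(-10)^2
= 4 - 92300
= -92296

-92296


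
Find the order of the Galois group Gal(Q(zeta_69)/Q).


|Gal(Q(zeta_69)/Q)| = phi(69)
= 44

44


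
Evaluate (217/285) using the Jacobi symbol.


Compute (217/285) via quadratic reciprocity:
  reciprocity: (217/285) -> +(285/217)
  reduce: (68/217)
  pull out 2: (2/217) = +1  (since 217 mod 8 = 1)
  pull out 2: (2/217) = +1  (since 217 mod 8 = 1)
  reciprocity: (17/217) -> +(217/17)
  reduce: (13/17)
  reciprocity: (13/17) -> +(17/13)
  reduce: (4/13)
  pull out 2: (2/13) = -1  (since 13 mod 8 = 5)
  pull out 2: (2/13) = -1  (since 13 mod 8 = 5)
  (1/13) = 1
Product of signs = 1

1


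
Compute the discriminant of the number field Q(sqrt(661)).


For K = Q(sqrt(d)) with d squarefree: disc(K) = d if d = 1 mod 4, and disc(K) = 4d if d = 2 or 3 mod 4.
Here d = 661, and d mod 4 = 1.
d = 1 mod 4 (O_K = Z[(1+sqrt(d))/2]), so disc(K) = d = 661

661


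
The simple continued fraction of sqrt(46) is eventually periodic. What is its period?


Run the CF algorithm for sqrt(46).
a_0 = floor(sqrt(46)) = 6; set m_0=0, q_0=1.
Recurrence: m' = q*a - m,  q' = (d - m'^2)/q,  a' = floor((a_0 + m')/q').
  step 1: m=6, q=10, a=1
  step 2: m=4, q=3, a=3
  step 3: m=5, q=7, a=1
  step 4: m=2, q=6, a=1
  step 5: m=4, q=5, a=2
  step 6: m=6, q=2, a=6
  step 7: m=6, q=5, a=2
  step 8: m=4, q=6, a=1
  step 9: m=2, q=7, a=1
  step 10: m=5, q=3, a=3
  step 11: m=4, q=10, a=1
  step 12: m=6, q=1, a=12
a_12 = 2*a_0 = 12, so the period closes here.
sqrt(46) = [6; 1, 3, 1, 1, 2, 6, 2, 1, 1, 3, 1, 12]
Period length = 12

12


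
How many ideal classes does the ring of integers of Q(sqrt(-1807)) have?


K = Q(sqrt(-1807)). d mod 4 = 1, so D = disc(K) = d = -1807
h(K) equals the number of primitive reduced positive-definite forms (a, b, c) = a*x^2 + b*x*y + c*y^2 with b^2 - 4ac = D,
where reduced means |b| <= a <= c, with b >= 0 whenever |b| = a or a = c, and primitive means gcd(a, b, c) = 1.
Reduced forces 3a^2 <= |D| = 1807, so 1 <= a <= 24; b must have the parity of D, and c = (b^2 - D)/(4a) must be an integer >= a.
Enumerate a = 1..24, b in [-a, a]:
  a=1: (1, 1, 452)  [1]
  a=2: (2, -1, 226), (2, 1, 226)  [2]
  a=3: none
  a=4: (4, -1, 113), (4, 1, 113)  [2]
  a=5..7: none
  a=8: (8, -7, 58), (8, 7, 58)  [2]
  a=9..12: none
  a=13: (13, 13, 38)  [1]
  a=14..15: none
  a=16: (16, -7, 29), (16, 7, 29)  [2]
  a=17..18: none
  a=19: (19, -13, 26), (19, 13, 26)  [2]
  a=20..24: none
Total reduced forms: 1 + 2 + 2 + 2 + 1 + 2 + 2 = 12
h = 12

12


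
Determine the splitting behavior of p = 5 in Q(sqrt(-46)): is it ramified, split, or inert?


K = Q(sqrt(-46)). Since d mod 4 = 2, disc(K) = -184.
Check p | disc: -184 mod 5 = 1.
p does not divide disc. Compute Legendre symbol (d/p):
4^((5-1)/2) mod 5 = 1
(d/p) = 1, so p splits: (p) = P*P' with e=1, f=1, g=2.
Therefore p is split.

split


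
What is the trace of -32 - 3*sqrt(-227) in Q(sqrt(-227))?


Tr(a + b*sqrt(d)) = (a + b*sqrt(d)) + (a - b*sqrt(d)) = 2a
= 2 * (-32)
= -64

-64


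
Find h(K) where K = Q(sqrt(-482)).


K = Q(sqrt(-482)). d mod 4 = 2, so D = disc(K) = 4d = -1928
h(K) equals the number of primitive reduced positive-definite forms (a, b, c) = a*x^2 + b*x*y + c*y^2 with b^2 - 4ac = D,
where reduced means |b| <= a <= c, with b >= 0 whenever |b| = a or a = c, and primitive means gcd(a, b, c) = 1.
Reduced forces 3a^2 <= |D| = 1928, so 1 <= a <= 25; b must have the parity of D, and c = (b^2 - D)/(4a) must be an integer >= a.
Enumerate a = 1..25, b in [-a, a]:
  a=1: (1, 0, 482)  [1]
  a=2: (2, 0, 241)  [1]
  a=3: (3, -2, 161), (3, 2, 161)  [2]
  a=4..5: none
  a=6: (6, -4, 81), (6, 4, 81)  [2]
  a=7: (7, -2, 69), (7, 2, 69)  [2]
  a=8: none
  a=9: (9, -4, 54), (9, 4, 54)  [2]
  a=10..12: none
  a=13: (13, -10, 39), (13, 10, 39)  [2]
  a=14: (14, -12, 37), (14, 12, 37)  [2]
  a=15..17: none
  a=18: (18, -4, 27), (18, 4, 27)  [2]
  a=19..20: none
  a=21: (21, -16, 26), (21, -2, 23), (21, 2, 23), (21, 16, 26)  [4]
  a=22..25: none
Total reduced forms: 1 + 1 + 2 + 2 + 2 + 2 + 2 + 2 + 2 + 4 = 20
h = 20

20


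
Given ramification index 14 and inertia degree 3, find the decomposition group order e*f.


|D_P| = e * f
= 14 * 3
= 42

42


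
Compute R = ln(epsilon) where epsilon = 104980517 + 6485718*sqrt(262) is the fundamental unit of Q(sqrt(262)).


epsilon = 104980517 + 6485718*sqrt(262)
= 2.0996e+08
R = ln(2.0996e+08)
= 19.1624

19.1624


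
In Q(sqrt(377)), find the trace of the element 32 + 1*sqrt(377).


Tr(a + b*sqrt(d)) = (a + b*sqrt(d)) + (a - b*sqrt(d)) = 2a
= 2 * (32)
= 64

64


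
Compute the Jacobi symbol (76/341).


Compute (76/341) via quadratic reciprocity:
  pull out 2: (2/341) = -1  (since 341 mod 8 = 5)
  pull out 2: (2/341) = -1  (since 341 mod 8 = 5)
  reciprocity: (19/341) -> +(341/19)
  reduce: (18/19)
  pull out 2: (2/19) = -1  (since 19 mod 8 = 3)
  reciprocity: (9/19) -> +(19/9)
  reduce: (1/9)
  (1/9) = 1
Product of signs = -1

-1


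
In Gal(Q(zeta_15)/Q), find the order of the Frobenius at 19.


The Frobenius at p in Gal(Q(zeta_n)/Q) = (Z/nZ)* is the class of p, so its order is ord_15(19), the smallest k >= 1 with 19^k = 1 mod 15.
n = 15 = 3 * 5, phi(15) = 8; the order divides phi(n).
Divisors of 8: 1, 2, 4, 8
Repeated squaring mod 15: 19^1 = 4, 19^2 = 1, 19^4 = 1, 19^8 = 1
Test divisors in increasing order:
  k=1: 19^1 = 4 mod 15
  k=2: 19^2 = 1 mod 15  <- first divisor giving 1
Order = 2

2


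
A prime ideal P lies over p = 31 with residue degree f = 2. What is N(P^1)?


N(P^a) = p^(a*f)
= 31^(1*2)
= 31^2
= 961

961


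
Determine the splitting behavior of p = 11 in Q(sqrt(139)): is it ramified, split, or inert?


K = Q(sqrt(139)). Since d mod 4 = 3, disc(K) = 556.
Check p | disc: 556 mod 11 = 6.
p does not divide disc. Compute Legendre symbol (d/p):
7^((11-1)/2) mod 11 = -1
(d/p) = -1, so p is inert: (p) stays prime with e=1, f=2, g=1.
Therefore p is inert.

inert


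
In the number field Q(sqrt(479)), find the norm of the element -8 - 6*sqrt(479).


N(a + b*sqrt(d)) = a^2 - d*b^2
= (-8)^2 - (479)*(-6)^2
= 64 - 17244
= -17180

-17180


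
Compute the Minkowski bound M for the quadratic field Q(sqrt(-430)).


d = -430, d mod 4 = 2, so disc(K) = 4d = -1720; |disc(K)| = 1720
Imaginary quadratic field, so n = 2, s = r2 = 1, r1 = 0
M = (n!/n^n) * (4/pi)^s * sqrt(|disc(K)|) = (2!/2^2) * (4/pi)^1 * sqrt(1720)
= 0.5 * 1.273240 * 41.472883
= 26.4025

26.4025


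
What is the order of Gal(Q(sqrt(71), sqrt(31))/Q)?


The 2 square roots of distinct primes are multiplicatively independent over Q,
so [K:Q] = 2^2 and Gal(K/Q) is isomorphic to (Z/2Z)^2.
|Gal| = 2^2 = 4

4


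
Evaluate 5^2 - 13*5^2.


x^2 - d*y^2
= 5^2 - 13*5^2
= 25 - 325
= -300

-300


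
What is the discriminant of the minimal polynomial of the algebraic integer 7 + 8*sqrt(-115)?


The element 7 + 8*sqrt(-115) has minimal polynomial:
x^2 - 14*x + 7409
Discriminant = (-14)^2 - 4*(7409)
= 196 - 29636
= -29440

-29440


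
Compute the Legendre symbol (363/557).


p = 557 is prime, so compute (363/557) with the reciprocity algorithm (Jacobi-symbol steps: pull out 2s via (2/n), flip via reciprocity, reduce):
  reciprocity: (363/557) -> +(557/363)
  reduce: (194/363)
  pull out 2: (2/363) = -1  (since 363 mod 8 = 3)
  reciprocity: (97/363) -> +(363/97)
  reduce: (72/97)
  pull out 2: (2/97) = +1  (since 97 mod 8 = 1)
  pull out 2: (2/97) = +1  (since 97 mod 8 = 1)
  pull out 2: (2/97) = +1  (since 97 mod 8 = 1)
  reciprocity: (9/97) -> +(97/9)
  reduce: (7/9)
  reciprocity: (7/9) -> +(9/7)
  reduce: (2/7)
  pull out 2: (2/7) = +1  (since 7 mod 8 = 7)
  (1/7) = 1
Product of signs = -1
(363/557) = -1

-1


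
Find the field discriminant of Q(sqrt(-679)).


For K = Q(sqrt(d)) with d squarefree: disc(K) = d if d = 1 mod 4, and disc(K) = 4d if d = 2 or 3 mod 4.
Here d = -679, and d mod 4 = 1.
d = 1 mod 4 (O_K = Z[(1+sqrt(d))/2]), so disc(K) = d = -679

-679


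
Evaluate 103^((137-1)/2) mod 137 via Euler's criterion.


p = 137 is prime and the exponent is (p-1)/2 = 68, so by Euler's criterion 103^68 = (103/137) = +1 or -1 mod 137.
Compute by square-and-multiply:
  68 = 64 + 4 (binary 1000100)
  Repeated squaring mod 137: 103^1 = 103, 103^2 = 60, 103^4 = 38, 103^8 = 74, 103^16 = 133, 103^32 = 16, 103^64 = 119
  103^68 = 103^64 * 103^4 = 119 * 38 mod 137
    119 * 38 = 4522 = 1 mod 137
  103^68 = 1 mod 137
Result 1: 103 is a quadratic residue mod 137.
103^68 mod 137 = 1

1


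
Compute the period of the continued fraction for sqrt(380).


Run the CF algorithm for sqrt(380).
a_0 = floor(sqrt(380)) = 19; set m_0=0, q_0=1.
Recurrence: m' = q*a - m,  q' = (d - m'^2)/q,  a' = floor((a_0 + m')/q').
  step 1: m=19, q=19, a=2
  step 2: m=19, q=1, a=38
a_2 = 2*a_0 = 38, so the period closes here.
sqrt(380) = [19; 2, 38]
Period length = 2

2


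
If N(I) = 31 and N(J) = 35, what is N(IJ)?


N(IJ) = N(I) * N(J)
= 31 * 35
= 1085

1085


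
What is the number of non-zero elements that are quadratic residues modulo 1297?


For prime p, the number of non-zero quadratic residues is (p-1)/2.
= (1297-1)/2
= 648

648


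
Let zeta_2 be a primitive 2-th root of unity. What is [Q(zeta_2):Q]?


The degree equals Euler's totient phi(2).
2 = 2
phi(2) = 1

1


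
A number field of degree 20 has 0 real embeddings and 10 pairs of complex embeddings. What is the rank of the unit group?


By Dirichlet's unit theorem:
rank = r1 + r2 - 1
= 0 + 10 - 1
= 9

9


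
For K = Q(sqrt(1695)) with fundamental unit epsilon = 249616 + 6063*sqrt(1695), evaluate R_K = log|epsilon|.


epsilon = 249616 + 6063*sqrt(1695)
= 499232.0000
R = ln(499232.0000)
= 13.1208

13.1208


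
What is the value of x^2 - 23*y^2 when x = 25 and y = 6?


x^2 - d*y^2
= 25^2 - 23*6^2
= 625 - 828
= -203

-203


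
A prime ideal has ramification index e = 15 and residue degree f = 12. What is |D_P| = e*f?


|D_P| = e * f
= 15 * 12
= 180

180


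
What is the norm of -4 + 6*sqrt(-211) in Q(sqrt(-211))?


N(a + b*sqrt(d)) = a^2 - d*b^2
= (-4)^2 - (-211)*(6)^2
= 16 + 7596
= 7612

7612


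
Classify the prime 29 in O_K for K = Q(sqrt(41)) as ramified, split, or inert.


K = Q(sqrt(41)). Since d mod 4 = 1, disc(K) = 41.
Check p | disc: 41 mod 29 = 12.
p does not divide disc. Compute Legendre symbol (d/p):
12^((29-1)/2) mod 29 = -1
(d/p) = -1, so p is inert: (p) stays prime with e=1, f=2, g=1.
Therefore p is inert.

inert


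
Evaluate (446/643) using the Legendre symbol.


p = 643 is prime, so compute (446/643) with the reciprocity algorithm (Jacobi-symbol steps: pull out 2s via (2/n), flip via reciprocity, reduce):
  pull out 2: (2/643) = -1  (since 643 mod 8 = 3)
  reciprocity: (223/643) -> -(643/223)
  reduce: (197/223)
  reciprocity: (197/223) -> +(223/197)
  reduce: (26/197)
  pull out 2: (2/197) = -1  (since 197 mod 8 = 5)
  reciprocity: (13/197) -> +(197/13)
  reduce: (2/13)
  pull out 2: (2/13) = -1  (since 13 mod 8 = 5)
  (1/13) = 1
Product of signs = 1
(446/643) = 1

1


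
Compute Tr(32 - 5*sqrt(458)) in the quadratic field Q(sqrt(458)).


Tr(a + b*sqrt(d)) = (a + b*sqrt(d)) + (a - b*sqrt(d)) = 2a
= 2 * (32)
= 64

64


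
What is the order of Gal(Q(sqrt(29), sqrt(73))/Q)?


The 2 square roots of distinct primes are multiplicatively independent over Q,
so [K:Q] = 2^2 and Gal(K/Q) is isomorphic to (Z/2Z)^2.
|Gal| = 2^2 = 4

4


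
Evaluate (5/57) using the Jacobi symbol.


Compute (5/57) via quadratic reciprocity:
  reciprocity: (5/57) -> +(57/5)
  reduce: (2/5)
  pull out 2: (2/5) = -1  (since 5 mod 8 = 5)
  (1/5) = 1
Product of signs = -1

-1


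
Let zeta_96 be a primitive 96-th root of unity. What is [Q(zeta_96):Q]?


The degree equals Euler's totient phi(96).
96 = 2^5 * 3
phi(96) = 32

32


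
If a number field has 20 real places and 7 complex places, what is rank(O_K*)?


By Dirichlet's unit theorem:
rank = r1 + r2 - 1
= 20 + 7 - 1
= 26

26


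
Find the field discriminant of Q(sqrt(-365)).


For K = Q(sqrt(d)) with d squarefree: disc(K) = d if d = 1 mod 4, and disc(K) = 4d if d = 2 or 3 mod 4.
Here d = -365, and d mod 4 = 3.
d = 3 mod 4, not 1 (O_K = Z[sqrt(d)]), so disc(K) = 4d = 4 * (-365) = -1460

-1460


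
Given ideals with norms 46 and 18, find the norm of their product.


N(IJ) = N(I) * N(J)
= 46 * 18
= 828

828


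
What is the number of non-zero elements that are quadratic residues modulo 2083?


For prime p, the number of non-zero quadratic residues is (p-1)/2.
= (2083-1)/2
= 1041

1041


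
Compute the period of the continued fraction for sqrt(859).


Run the CF algorithm for sqrt(859).
a_0 = floor(sqrt(859)) = 29; set m_0=0, q_0=1.
Recurrence: m' = q*a - m,  q' = (d - m'^2)/q,  a' = floor((a_0 + m')/q').
  step 1: m=29, q=18, a=3
  step 2: m=25, q=13, a=4
  step 3: m=27, q=10, a=5
  step 4: m=23, q=33, a=1
  step 5: m=10, q=23, a=1
  step 6: m=13, q=30, a=1
  step 7: m=17, q=19, a=2
  step 8: m=21, q=22, a=2
  step 9: m=23, q=15, a=3
  step 10: m=22, q=25, a=2
  step 11: m=28, q=3, a=19
  step 12: m=29, q=6, a=9
  step 13: m=25, q=39, a=1
  step 14: m=14, q=17, a=2
  step 15: m=20, q=27, a=1
  step 16: m=7, q=30, a=1
  step 17: m=23, q=11, a=4
  step 18: m=21, q=38, a=1
  step 19: m=17, q=15, a=3
  step 20: m=28, q=5, a=11
  step 21: m=27, q=26, a=2
  step 22: m=25, q=9, a=6
  step 23: m=29, q=2, a=29
  step 24: m=29, q=9, a=6
  step 25: m=25, q=26, a=2
  step 26: m=27, q=5, a=11
  step 27: m=28, q=15, a=3
  step 28: m=17, q=38, a=1
  step 29: m=21, q=11, a=4
  step 30: m=23, q=30, a=1
  step 31: m=7, q=27, a=1
  step 32: m=20, q=17, a=2
  step 33: m=14, q=39, a=1
  step 34: m=25, q=6, a=9
  step 35: m=29, q=3, a=19
  step 36: m=28, q=25, a=2
  step 37: m=22, q=15, a=3
  step 38: m=23, q=22, a=2
  step 39: m=21, q=19, a=2
  step 40: m=17, q=30, a=1
  step 41: m=13, q=23, a=1
  step 42: m=10, q=33, a=1
  step 43: m=23, q=10, a=5
  step 44: m=27, q=13, a=4
  step 45: m=25, q=18, a=3
  step 46: m=29, q=1, a=58
a_46 = 2*a_0 = 58, so the period closes here.
sqrt(859) = [29; 3, 4, 5, 1, 1, 1, 2, 2, 3, 2, 19, 9, 1, 2, 1, 1, 4, 1, 3, 11, 2, 6, 29, 6, 2, 11, 3, 1, 4, 1, 1, 2, 1, 9, 19, 2, 3, 2, 2, 1, 1, 1, 5, 4, 3, 58]
Period length = 46

46


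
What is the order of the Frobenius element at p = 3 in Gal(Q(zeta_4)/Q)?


The Frobenius at p in Gal(Q(zeta_n)/Q) = (Z/nZ)* is the class of p, so its order is ord_4(3), the smallest k >= 1 with 3^k = 1 mod 4.
n = 4 = 2^2, phi(4) = 2; the order divides phi(n).
Divisors of 2: 1, 2
Repeated squaring mod 4: 3^1 = 3, 3^2 = 1
Test divisors in increasing order:
  k=1: 3^1 = 3 mod 4
  k=2: 3^2 = 1 mod 4  <- first divisor giving 1
Order = 2

2


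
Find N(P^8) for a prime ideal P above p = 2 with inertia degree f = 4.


N(P^a) = p^(a*f)
= 2^(8*4)
= 2^32
= 4294967296

4294967296


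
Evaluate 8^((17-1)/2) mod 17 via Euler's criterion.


p = 17 is prime and the exponent is (p-1)/2 = 8, so by Euler's criterion 8^8 = (8/17) = +1 or -1 mod 17.
Compute by square-and-multiply:
  8 = 8 (binary 1000)
  Repeated squaring mod 17: 8^1 = 8, 8^2 = 13, 8^4 = 16, 8^8 = 1
  8^8 = 1 mod 17
Result 1: 8 is a quadratic residue mod 17.
8^8 mod 17 = 1

1


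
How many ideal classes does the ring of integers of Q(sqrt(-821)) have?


K = Q(sqrt(-821)). d mod 4 = 3, so D = disc(K) = 4d = -3284
h(K) equals the number of primitive reduced positive-definite forms (a, b, c) = a*x^2 + b*x*y + c*y^2 with b^2 - 4ac = D,
where reduced means |b| <= a <= c, with b >= 0 whenever |b| = a or a = c, and primitive means gcd(a, b, c) = 1.
Reduced forces 3a^2 <= |D| = 3284, so 1 <= a <= 33; b must have the parity of D, and c = (b^2 - D)/(4a) must be an integer >= a.
Enumerate a = 1..33, b in [-a, a]:
  a=1: (1, 0, 821)  [1]
  a=2: (2, 2, 411)  [1]
  a=3: (3, -2, 274), (3, 2, 274)  [2]
  a=4: none
  a=5: (5, -4, 165), (5, 4, 165)  [2]
  a=6: (6, -2, 137), (6, 2, 137)  [2]
  a=7..8: none
  a=9: (9, -8, 93), (9, 8, 93)  [2]
  a=10: (10, -6, 83), (10, 6, 83)  [2]
  a=11: (11, -4, 75), (11, 4, 75)  [2]
  a=12..14: none
  a=15: (15, -14, 58), (15, -4, 55), (15, 4, 55), (15, 14, 58)  [4]
  a=16..17: none
  a=18: (18, -10, 47), (18, 10, 47)  [2]
  a=19..21: none
  a=22: (22, -18, 41), (22, 18, 41)  [2]
  a=23..24: none
  a=25: (25, -4, 33), (25, 4, 33)  [2]
  a=26: none
  a=27: (27, -8, 31), (27, 8, 31)  [2]
  a=28: none
  a=29: (29, -14, 30), (29, 14, 30)  [2]
  a=30: (30, -26, 33), (30, 26, 33)  [2]
  a=31..33: none
Total reduced forms: 1 + 1 + 2 + 2 + 2 + 2 + 2 + 2 + 4 + 2 + 2 + 2 + 2 + 2 + 2 = 30
h = 30

30


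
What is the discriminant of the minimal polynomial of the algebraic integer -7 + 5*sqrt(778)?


The element -7 + 5*sqrt(778) has minimal polynomial:
x^2 + 14*x - 19401
Discriminant = (14)^2 - 4*(-19401)
= 196 + 77604
= 77800

77800


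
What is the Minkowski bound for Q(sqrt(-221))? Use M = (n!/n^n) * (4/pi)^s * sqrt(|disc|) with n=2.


d = -221, d mod 4 = 3, so disc(K) = 4d = -884; |disc(K)| = 884
Imaginary quadratic field, so n = 2, s = r2 = 1, r1 = 0
M = (n!/n^n) * (4/pi)^s * sqrt(|disc(K)|) = (2!/2^2) * (4/pi)^1 * sqrt(884)
= 0.5 * 1.273240 * 29.732137
= 18.9281

18.9281


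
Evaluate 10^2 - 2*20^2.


x^2 - d*y^2
= 10^2 - 2*20^2
= 100 - 800
= -700

-700


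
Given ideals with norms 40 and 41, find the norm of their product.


N(IJ) = N(I) * N(J)
= 40 * 41
= 1640

1640


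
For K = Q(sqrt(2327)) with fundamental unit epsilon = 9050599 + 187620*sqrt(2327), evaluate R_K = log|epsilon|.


epsilon = 9050599 + 187620*sqrt(2327)
= 1.8101e+07
R = ln(1.8101e+07)
= 16.7115

16.7115


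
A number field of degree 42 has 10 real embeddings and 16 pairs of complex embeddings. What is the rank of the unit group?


By Dirichlet's unit theorem:
rank = r1 + r2 - 1
= 10 + 16 - 1
= 25

25


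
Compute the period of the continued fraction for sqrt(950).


Run the CF algorithm for sqrt(950).
a_0 = floor(sqrt(950)) = 30; set m_0=0, q_0=1.
Recurrence: m' = q*a - m,  q' = (d - m'^2)/q,  a' = floor((a_0 + m')/q').
  step 1: m=30, q=50, a=1
  step 2: m=20, q=11, a=4
  step 3: m=24, q=34, a=1
  step 4: m=10, q=25, a=1
  step 5: m=15, q=29, a=1
  step 6: m=14, q=26, a=1
  step 7: m=12, q=31, a=1
  step 8: m=19, q=19, a=2
  step 9: m=19, q=31, a=1
  step 10: m=12, q=26, a=1
  step 11: m=14, q=29, a=1
  step 12: m=15, q=25, a=1
  step 13: m=10, q=34, a=1
  step 14: m=24, q=11, a=4
  step 15: m=20, q=50, a=1
  step 16: m=30, q=1, a=60
a_16 = 2*a_0 = 60, so the period closes here.
sqrt(950) = [30; 1, 4, 1, 1, 1, 1, 1, 2, 1, 1, 1, 1, 1, 4, 1, 60]
Period length = 16

16
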